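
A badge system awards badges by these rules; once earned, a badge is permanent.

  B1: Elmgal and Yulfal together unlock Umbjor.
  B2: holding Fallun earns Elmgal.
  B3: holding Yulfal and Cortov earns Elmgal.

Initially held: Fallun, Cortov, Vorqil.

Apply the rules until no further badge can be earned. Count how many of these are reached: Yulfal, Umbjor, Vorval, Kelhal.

No rule produces Yulfal, and it is not given.
Umbjor would need Elmgal and Yulfal (B1), but Yulfal is never earned.
No rule produces Vorval, and it is not given.
No rule produces Kelhal, and it is not given.
None of the 4 are reached.

0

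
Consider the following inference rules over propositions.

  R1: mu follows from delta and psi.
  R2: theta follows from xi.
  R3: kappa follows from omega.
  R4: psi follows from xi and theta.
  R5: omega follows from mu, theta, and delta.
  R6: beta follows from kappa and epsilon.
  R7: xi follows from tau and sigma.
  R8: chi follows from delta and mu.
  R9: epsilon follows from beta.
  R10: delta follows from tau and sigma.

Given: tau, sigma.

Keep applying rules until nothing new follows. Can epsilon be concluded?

epsilon would need beta (R9), but beta is never established.

No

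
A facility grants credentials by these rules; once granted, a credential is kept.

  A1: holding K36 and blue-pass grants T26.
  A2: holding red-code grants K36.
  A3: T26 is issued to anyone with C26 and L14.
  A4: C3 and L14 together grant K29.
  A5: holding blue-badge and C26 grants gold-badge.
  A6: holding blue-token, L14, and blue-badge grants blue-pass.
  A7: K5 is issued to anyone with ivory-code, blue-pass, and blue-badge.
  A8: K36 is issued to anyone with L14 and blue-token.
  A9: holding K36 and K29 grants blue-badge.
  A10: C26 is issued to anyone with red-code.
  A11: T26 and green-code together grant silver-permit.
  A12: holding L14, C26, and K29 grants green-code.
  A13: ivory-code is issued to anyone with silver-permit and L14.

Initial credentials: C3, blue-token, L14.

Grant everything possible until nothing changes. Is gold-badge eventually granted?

gold-badge would need blue-badge and C26 (A5), but C26 is never granted.

No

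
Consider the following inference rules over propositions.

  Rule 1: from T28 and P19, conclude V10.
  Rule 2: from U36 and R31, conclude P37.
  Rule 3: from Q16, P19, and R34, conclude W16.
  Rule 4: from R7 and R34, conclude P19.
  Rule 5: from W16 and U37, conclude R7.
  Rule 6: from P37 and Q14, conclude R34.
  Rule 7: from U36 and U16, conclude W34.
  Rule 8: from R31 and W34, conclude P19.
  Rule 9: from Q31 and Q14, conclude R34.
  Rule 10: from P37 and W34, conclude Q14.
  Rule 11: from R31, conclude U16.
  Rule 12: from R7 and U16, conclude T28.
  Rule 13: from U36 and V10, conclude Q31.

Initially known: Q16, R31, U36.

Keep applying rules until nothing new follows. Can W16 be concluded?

R31 holds, so U16 follows (Rule 11).
From U36 and R31, Rule 2 gives P37.
From U36 and U16, Rule 7 gives W34.
P37 and W34 hold, so Q14 follows (Rule 10).
From R31 and W34, Rule 8 gives P19.
P37 and Q14 hold, so R34 follows (Rule 6).
Q16, P19, and R34 hold, so W16 follows (Rule 3).

Yes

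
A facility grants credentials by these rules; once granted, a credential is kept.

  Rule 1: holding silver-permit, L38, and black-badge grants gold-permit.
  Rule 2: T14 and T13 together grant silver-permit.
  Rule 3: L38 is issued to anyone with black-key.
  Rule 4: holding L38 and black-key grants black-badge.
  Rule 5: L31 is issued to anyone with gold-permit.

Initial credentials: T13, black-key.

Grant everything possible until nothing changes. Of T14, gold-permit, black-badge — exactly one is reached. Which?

black-badge

Holding black-key grants L38 (Rule 3).
Holding L38 and black-key grants black-badge (Rule 4).
No rule produces T14, and it is not given. gold-permit would need silver-permit, L38, and black-badge (Rule 1), but silver-permit is never granted.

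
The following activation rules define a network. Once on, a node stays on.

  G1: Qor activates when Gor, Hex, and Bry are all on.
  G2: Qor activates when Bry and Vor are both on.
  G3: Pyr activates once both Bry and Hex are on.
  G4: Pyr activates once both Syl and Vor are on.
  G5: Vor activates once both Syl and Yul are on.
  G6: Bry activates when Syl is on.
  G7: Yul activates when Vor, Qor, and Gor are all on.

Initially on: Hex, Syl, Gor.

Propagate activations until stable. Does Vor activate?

Vor would need Syl and Yul (G5), but Yul never turns on.

No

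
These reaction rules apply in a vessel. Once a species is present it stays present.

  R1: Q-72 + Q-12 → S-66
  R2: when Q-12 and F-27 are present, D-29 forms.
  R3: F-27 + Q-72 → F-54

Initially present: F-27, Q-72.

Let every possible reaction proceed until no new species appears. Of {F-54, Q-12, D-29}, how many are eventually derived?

1

F-27 and Q-72 present → F-54 forms (R3).
F-54: reached.
No rule produces Q-12, and it is not given.
D-29 would need Q-12 and F-27 (R2), but Q-12 never forms.
Reached: F-54 — 1 of the 3.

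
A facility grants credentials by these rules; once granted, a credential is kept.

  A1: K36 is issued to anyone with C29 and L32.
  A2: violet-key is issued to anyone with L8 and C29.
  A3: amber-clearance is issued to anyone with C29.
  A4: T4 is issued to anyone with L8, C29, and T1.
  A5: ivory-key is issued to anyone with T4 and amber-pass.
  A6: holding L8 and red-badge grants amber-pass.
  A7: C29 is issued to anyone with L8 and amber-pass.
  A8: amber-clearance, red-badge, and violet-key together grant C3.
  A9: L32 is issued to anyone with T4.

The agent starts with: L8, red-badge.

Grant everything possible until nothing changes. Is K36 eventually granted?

K36 would need C29 and L32 (A1), but L32 is never granted.

No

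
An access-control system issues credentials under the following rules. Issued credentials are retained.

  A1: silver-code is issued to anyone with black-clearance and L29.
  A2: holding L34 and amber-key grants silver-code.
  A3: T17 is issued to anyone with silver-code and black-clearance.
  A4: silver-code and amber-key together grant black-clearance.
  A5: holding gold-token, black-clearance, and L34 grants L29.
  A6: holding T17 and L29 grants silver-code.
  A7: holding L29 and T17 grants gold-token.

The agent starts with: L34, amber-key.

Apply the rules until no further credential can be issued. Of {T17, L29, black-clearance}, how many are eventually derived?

2

Holding L34 and amber-key grants silver-code (A2).
Holding silver-code and amber-key grants black-clearance (A4).
Holding silver-code and black-clearance grants T17 (A3).
T17: reached.
L29 would need gold-token, black-clearance, and L34 (A5), but gold-token is never granted.
black-clearance: reached.
Reached: T17 and black-clearance — 2 of the 3.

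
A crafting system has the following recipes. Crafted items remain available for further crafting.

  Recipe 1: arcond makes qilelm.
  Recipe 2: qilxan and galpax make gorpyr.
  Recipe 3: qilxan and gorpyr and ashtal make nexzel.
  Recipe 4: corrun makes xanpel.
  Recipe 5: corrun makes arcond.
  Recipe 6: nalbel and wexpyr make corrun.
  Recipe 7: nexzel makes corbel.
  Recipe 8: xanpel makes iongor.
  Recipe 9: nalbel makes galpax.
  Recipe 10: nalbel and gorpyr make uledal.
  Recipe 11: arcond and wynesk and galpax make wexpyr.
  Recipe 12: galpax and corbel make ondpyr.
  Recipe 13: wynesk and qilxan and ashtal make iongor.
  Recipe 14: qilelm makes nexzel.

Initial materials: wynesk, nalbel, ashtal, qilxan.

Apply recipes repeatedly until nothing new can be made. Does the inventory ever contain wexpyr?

wexpyr would need arcond, wynesk, and galpax (Recipe 11), but arcond is never obtained.

No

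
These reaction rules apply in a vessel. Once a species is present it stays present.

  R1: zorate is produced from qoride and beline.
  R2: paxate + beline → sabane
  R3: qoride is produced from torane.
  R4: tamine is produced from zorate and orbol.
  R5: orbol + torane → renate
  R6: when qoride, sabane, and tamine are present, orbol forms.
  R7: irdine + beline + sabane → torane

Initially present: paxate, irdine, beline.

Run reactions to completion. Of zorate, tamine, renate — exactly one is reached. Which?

zorate

paxate and beline present → sabane forms (R2).
irdine, beline, and sabane present → torane forms (R7).
torane present → qoride forms (R3).
qoride and beline present → zorate forms (R1).
tamine would need zorate and orbol (R4), but orbol never forms. renate would need orbol and torane (R5), but orbol never forms.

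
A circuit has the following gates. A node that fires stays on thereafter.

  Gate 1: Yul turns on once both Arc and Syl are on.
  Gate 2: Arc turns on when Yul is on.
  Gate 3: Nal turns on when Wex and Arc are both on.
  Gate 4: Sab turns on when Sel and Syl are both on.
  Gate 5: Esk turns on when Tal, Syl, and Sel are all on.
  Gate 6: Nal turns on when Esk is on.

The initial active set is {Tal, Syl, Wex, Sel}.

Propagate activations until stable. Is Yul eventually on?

Yul would need Arc and Syl (Gate 1), but Arc never turns on.

No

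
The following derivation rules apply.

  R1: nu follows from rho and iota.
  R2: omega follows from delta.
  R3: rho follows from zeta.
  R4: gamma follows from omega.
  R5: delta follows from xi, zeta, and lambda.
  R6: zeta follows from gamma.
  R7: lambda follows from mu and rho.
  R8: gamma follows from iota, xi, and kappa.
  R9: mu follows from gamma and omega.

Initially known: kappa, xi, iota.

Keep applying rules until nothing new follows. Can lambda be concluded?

No

lambda would need mu and rho (R7), but mu is never established.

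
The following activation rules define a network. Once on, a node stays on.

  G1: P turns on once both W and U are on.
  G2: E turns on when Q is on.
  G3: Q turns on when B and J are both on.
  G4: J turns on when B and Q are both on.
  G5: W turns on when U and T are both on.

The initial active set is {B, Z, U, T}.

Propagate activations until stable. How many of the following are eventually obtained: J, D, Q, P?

U and T are on, so W turns on (G5).
G1: W and U on → P on.
J would need B and Q (G4), but Q never turns on.
No rule produces D, and it is not given.
Q would need B and J (G3), but J never turns on.
P: reached.
Reached: P — 1 of the 4.

1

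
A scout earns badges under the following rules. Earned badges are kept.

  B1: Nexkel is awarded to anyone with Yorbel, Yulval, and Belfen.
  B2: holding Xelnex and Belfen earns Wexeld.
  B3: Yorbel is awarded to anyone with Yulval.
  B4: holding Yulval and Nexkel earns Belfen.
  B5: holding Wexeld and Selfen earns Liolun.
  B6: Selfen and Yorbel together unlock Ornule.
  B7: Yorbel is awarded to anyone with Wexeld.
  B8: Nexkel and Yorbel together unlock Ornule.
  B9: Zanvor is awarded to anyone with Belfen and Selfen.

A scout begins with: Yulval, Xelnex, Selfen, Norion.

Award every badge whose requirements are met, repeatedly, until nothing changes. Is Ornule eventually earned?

With Yulval, Yorbel is earned (B3).
With Selfen and Yorbel, Ornule is earned (B6).

Yes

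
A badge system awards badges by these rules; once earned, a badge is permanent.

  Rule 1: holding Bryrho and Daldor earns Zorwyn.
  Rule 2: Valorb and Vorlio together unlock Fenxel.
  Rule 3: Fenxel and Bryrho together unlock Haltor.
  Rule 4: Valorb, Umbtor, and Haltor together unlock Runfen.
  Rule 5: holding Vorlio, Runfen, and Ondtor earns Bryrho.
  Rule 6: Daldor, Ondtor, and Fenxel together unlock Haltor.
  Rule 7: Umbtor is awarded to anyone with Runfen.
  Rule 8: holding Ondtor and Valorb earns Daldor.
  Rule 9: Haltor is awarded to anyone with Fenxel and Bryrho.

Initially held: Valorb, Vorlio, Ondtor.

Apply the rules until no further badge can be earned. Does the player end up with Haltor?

With Ondtor and Valorb, Daldor is earned (Rule 8).
With Valorb and Vorlio, Fenxel is earned (Rule 2).
With Daldor, Ondtor, and Fenxel, Haltor is earned (Rule 6).

Yes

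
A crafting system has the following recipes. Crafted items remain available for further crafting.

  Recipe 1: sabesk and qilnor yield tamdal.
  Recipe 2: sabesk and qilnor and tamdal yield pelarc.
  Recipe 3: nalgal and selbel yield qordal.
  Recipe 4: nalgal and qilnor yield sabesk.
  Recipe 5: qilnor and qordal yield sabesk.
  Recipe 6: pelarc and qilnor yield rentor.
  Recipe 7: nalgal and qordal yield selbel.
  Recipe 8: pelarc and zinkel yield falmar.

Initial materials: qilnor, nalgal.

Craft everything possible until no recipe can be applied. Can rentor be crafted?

Using Recipe 4, nalgal and qilnor make sabesk.
Using Recipe 1, sabesk and qilnor make tamdal.
Using Recipe 2, sabesk, qilnor, and tamdal make pelarc.
Using Recipe 6, pelarc and qilnor make rentor.

Yes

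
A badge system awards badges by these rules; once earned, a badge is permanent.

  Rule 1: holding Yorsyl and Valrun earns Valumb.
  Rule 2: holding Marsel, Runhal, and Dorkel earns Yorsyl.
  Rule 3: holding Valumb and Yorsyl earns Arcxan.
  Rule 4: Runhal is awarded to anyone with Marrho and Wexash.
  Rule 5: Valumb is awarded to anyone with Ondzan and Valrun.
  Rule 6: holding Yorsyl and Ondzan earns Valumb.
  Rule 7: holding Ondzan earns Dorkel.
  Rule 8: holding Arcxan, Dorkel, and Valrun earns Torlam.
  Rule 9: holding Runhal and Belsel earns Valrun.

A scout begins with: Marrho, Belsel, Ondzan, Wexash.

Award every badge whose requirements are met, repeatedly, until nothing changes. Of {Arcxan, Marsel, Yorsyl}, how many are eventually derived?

Arcxan would need Valumb and Yorsyl (Rule 3), but Yorsyl is never earned.
No rule produces Marsel, and it is not given.
Yorsyl would need Marsel, Runhal, and Dorkel (Rule 2), but Marsel is never earned.
None of the 3 are reached.

0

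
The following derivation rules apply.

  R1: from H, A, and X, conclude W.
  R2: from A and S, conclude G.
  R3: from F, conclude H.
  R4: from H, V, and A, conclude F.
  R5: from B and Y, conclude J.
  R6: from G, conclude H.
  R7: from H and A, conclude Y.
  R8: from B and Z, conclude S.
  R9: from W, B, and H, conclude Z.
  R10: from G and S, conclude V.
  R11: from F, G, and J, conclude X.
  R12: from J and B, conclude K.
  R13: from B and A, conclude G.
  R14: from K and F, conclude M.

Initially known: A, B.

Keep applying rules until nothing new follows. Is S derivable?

S would need B and Z (R8), but Z is never established.

No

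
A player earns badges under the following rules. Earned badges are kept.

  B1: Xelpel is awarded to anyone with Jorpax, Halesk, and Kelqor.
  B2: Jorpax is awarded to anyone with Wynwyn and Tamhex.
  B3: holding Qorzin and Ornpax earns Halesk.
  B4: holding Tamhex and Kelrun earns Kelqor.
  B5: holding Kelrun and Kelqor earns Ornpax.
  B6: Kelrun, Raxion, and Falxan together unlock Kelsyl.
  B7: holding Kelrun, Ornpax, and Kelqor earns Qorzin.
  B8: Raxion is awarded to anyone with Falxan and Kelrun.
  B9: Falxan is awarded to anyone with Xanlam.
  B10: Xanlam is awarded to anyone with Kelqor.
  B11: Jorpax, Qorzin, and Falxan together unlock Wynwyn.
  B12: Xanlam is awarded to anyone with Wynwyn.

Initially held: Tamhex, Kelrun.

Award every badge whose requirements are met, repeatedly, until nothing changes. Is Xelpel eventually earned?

Xelpel would need Jorpax, Halesk, and Kelqor (B1), but Jorpax is never earned.

No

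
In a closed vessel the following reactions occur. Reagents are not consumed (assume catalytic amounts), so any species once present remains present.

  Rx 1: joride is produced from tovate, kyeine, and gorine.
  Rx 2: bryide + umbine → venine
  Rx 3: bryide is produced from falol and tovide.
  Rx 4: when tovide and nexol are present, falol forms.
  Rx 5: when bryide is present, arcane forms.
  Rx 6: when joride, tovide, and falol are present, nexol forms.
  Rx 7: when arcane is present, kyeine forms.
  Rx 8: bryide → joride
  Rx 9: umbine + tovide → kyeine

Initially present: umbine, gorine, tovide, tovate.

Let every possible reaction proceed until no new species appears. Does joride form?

umbine and tovide present → kyeine forms (Rx 9).
tovate, kyeine, and gorine present → joride forms (Rx 1).

Yes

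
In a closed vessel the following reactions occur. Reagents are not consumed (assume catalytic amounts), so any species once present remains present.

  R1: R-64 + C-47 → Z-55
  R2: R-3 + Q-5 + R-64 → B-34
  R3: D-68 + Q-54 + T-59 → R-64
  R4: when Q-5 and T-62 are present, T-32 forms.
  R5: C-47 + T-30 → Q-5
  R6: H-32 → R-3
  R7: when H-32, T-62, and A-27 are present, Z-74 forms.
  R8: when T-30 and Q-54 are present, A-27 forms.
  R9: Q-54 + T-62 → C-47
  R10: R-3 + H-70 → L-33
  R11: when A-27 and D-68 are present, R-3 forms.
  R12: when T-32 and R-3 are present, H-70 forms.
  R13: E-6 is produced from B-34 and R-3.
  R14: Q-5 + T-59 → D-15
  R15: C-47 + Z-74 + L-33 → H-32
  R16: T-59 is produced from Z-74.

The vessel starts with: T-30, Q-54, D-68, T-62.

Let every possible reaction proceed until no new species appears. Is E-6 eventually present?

No

E-6 would need B-34 and R-3 (R13), but B-34 never forms.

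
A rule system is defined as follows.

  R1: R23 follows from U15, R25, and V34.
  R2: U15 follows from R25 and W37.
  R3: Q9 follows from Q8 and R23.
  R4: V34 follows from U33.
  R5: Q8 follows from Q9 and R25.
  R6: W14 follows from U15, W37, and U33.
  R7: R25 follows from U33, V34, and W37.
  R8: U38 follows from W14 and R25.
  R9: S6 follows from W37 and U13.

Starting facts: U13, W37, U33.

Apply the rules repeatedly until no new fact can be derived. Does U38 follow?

Yes

U33 holds, so V34 follows (R4).
From U33, V34, and W37, R7 gives R25.
R25 and W37 hold, so U15 follows (R2).
U15, W37, and U33 hold, so W14 follows (R6).
From W14 and R25, R8 gives U38.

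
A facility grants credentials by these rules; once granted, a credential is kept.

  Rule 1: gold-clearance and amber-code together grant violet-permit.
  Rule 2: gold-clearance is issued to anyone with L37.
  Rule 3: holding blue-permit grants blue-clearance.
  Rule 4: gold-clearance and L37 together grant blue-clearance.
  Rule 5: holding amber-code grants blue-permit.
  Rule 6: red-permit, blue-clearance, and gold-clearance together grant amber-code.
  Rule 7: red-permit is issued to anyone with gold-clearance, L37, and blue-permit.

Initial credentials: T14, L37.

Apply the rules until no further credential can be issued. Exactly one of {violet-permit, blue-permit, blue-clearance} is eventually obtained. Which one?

blue-clearance

Holding L37 grants gold-clearance (Rule 2).
Holding gold-clearance and L37 grants blue-clearance (Rule 4).
blue-permit would need amber-code (Rule 5), but amber-code is never granted. violet-permit would need gold-clearance and amber-code (Rule 1), but amber-code is never granted.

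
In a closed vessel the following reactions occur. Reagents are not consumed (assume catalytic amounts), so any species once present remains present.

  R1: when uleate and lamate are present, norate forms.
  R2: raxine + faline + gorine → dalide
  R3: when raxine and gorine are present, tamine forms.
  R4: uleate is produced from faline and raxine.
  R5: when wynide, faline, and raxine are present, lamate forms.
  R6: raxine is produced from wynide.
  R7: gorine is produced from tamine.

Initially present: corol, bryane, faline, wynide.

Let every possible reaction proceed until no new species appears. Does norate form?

wynide present → raxine forms (R6).
faline and raxine present → uleate forms (R4).
wynide, faline, and raxine present → lamate forms (R5).
uleate and lamate present → norate forms (R1).

Yes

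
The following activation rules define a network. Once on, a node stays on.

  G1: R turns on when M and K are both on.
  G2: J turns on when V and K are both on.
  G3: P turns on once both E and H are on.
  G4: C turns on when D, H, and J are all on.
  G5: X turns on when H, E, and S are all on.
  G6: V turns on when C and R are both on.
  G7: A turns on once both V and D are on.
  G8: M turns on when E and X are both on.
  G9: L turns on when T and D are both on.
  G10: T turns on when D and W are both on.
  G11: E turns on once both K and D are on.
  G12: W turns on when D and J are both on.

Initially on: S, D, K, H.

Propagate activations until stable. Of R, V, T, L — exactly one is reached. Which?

K and D are on, so E turns on (G11).
G5: H, E, and S on → X on.
G8: E and X on → M on.
G1: M and K on → R on.
T would need D and W (G10), but W never turns on. L would need T and D (G9), but T never turns on. V would need C and R (G6), but C never turns on.

R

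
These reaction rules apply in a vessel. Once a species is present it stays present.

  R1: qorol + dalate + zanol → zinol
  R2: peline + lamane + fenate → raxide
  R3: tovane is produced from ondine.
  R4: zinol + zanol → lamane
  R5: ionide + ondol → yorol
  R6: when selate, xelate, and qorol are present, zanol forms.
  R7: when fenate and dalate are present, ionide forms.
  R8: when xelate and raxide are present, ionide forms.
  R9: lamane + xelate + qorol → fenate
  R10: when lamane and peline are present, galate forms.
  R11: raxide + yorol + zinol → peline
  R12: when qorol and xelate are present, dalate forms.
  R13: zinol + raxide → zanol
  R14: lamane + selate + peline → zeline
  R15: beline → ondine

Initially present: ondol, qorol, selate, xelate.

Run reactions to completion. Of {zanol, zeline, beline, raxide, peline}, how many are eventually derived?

1

selate, xelate, and qorol present → zanol forms (R6).
zanol: reached.
zeline would need lamane, selate, and peline (R14), but peline never forms.
No rule produces beline, and it is not given.
raxide would need peline, lamane, and fenate (R2), but peline never forms.
peline would need raxide, yorol, and zinol (R11), but raxide never forms.
Reached: zanol — 1 of the 5.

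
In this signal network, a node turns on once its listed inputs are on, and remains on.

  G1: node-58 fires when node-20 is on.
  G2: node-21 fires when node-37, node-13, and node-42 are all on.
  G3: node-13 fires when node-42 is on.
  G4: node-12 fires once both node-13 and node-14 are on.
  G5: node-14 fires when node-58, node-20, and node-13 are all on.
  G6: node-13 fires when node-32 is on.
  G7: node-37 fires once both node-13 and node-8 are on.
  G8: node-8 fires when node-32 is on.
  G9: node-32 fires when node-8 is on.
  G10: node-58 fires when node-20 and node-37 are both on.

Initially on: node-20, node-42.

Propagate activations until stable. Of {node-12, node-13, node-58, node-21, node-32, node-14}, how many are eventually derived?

4

G1: node-20 on → node-58 on.
G3: node-42 on → node-13 on.
G5: node-58, node-20, and node-13 on → node-14 on.
G4: node-13 and node-14 on → node-12 on.
node-12: reached.
node-13: reached.
node-58: reached.
node-21 would need node-37, node-13, and node-42 (G2), but node-37 never turns on.
node-32 would need node-8 (G9), but node-8 never turns on.
node-14: reached.
Reached: node-12, node-13, node-58, and node-14 — 4 of the 6.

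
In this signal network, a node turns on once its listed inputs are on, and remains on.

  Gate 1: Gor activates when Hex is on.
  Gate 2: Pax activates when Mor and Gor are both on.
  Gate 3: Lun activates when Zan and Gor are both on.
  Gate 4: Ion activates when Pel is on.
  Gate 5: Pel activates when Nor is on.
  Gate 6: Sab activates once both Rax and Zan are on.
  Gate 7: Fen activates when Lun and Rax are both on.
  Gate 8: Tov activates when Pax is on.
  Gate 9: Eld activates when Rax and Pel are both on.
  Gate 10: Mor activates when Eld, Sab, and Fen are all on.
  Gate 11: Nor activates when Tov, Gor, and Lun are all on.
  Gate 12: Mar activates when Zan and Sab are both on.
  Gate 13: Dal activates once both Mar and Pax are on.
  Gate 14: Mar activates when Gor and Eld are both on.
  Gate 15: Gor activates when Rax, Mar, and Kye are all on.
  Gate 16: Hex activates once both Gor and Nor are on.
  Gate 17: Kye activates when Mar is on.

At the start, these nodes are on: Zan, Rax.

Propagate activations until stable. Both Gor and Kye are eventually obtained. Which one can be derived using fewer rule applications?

Kye: Gate 6: Rax and Zan on → Sab on. Gate 12: Zan and Sab on → Mar on. Gate 17: Mar on → Kye on. [3 rule applications]
Gor: Rax and Zan are on, so Sab activates (Gate 6). Zan and Sab are on, so Mar activates (Gate 12). Mar is on, so Kye activates (Gate 17). Rax, Mar, and Kye are on, so Gor activates (Gate 15). [4 rule applications]
Kye needs fewer.

Kye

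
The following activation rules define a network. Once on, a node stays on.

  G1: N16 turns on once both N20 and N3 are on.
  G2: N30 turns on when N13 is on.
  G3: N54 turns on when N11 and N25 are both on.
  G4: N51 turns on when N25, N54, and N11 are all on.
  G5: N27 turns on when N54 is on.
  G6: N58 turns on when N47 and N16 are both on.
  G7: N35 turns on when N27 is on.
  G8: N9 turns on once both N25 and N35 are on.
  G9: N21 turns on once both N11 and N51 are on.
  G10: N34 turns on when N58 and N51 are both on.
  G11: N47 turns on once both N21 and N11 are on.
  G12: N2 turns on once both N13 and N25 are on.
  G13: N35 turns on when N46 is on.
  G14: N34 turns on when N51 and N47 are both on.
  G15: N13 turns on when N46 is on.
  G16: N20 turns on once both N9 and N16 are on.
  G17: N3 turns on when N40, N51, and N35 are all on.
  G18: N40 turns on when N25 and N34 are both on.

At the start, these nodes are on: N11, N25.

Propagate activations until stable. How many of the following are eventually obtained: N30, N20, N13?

0

N30 would need N13 (G2), but N13 never turns on.
N20 would need N9 and N16 (G16), but N16 never turns on.
N13 would need N46 (G15), but N46 never turns on.
None of the 3 are reached.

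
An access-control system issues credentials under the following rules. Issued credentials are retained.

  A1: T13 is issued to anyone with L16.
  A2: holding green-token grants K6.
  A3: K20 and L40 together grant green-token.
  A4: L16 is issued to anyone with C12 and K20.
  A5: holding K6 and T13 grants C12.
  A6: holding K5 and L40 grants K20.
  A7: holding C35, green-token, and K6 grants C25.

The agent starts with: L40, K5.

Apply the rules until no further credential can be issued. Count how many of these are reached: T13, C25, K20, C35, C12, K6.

Holding K5 and L40 grants K20 (A6).
Holding K20 and L40 grants green-token (A3).
Holding green-token grants K6 (A2).
T13 would need L16 (A1), but L16 is never granted.
C25 would need C35, green-token, and K6 (A7), but C35 is never granted.
K20: reached.
No rule produces C35, and it is not given.
C12 would need K6 and T13 (A5), but T13 is never granted.
K6: reached.
Reached: K20 and K6 — 2 of the 6.

2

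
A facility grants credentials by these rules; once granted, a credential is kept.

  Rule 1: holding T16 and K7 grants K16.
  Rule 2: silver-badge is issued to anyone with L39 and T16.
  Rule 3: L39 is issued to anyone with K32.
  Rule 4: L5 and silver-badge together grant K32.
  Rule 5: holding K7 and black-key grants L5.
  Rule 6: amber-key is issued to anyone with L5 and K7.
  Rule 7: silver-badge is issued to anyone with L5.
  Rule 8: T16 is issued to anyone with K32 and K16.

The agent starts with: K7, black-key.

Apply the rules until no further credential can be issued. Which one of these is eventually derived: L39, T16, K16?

Holding K7 and black-key grants L5 (Rule 5).
Holding L5 grants silver-badge (Rule 7).
Holding L5 and silver-badge grants K32 (Rule 4).
Holding K32 grants L39 (Rule 3).
T16 would need K32 and K16 (Rule 8), but K16 is never granted. K16 would need T16 and K7 (Rule 1), but T16 is never granted.

L39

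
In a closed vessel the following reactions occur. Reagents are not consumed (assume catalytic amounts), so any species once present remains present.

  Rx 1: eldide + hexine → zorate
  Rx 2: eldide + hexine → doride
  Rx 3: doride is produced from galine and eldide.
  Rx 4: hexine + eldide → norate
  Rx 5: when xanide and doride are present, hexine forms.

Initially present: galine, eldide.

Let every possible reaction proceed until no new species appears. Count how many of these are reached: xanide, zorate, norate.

No rule produces xanide, and it is not given.
zorate would need eldide and hexine (Rx 1), but hexine never forms.
norate would need hexine and eldide (Rx 4), but hexine never forms.
None of the 3 are reached.

0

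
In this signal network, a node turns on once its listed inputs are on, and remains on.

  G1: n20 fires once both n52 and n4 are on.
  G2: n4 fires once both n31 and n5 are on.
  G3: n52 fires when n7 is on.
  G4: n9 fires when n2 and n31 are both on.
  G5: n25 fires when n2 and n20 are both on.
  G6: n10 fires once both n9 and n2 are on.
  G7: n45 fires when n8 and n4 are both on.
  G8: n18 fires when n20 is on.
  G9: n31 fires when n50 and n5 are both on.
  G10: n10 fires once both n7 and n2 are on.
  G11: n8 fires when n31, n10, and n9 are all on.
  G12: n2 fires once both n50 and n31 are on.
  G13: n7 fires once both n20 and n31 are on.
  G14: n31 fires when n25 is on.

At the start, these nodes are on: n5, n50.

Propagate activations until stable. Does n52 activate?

n52 would need n7 (G3), but n7 never turns on.

No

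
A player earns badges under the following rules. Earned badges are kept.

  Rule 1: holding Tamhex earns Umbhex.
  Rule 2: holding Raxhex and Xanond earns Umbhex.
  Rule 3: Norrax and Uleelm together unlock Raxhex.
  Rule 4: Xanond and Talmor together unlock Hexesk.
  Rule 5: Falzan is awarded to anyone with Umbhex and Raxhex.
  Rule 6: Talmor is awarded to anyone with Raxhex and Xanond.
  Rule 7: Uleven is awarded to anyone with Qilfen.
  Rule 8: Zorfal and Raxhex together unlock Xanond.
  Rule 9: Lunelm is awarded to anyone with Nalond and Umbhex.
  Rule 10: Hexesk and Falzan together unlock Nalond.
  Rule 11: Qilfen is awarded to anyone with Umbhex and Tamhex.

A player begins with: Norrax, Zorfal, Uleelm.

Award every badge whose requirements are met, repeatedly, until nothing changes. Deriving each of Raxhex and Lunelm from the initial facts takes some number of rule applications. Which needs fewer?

Raxhex: With Norrax and Uleelm, Raxhex is earned (Rule 3). [1 rule application]
Lunelm: With Norrax and Uleelm, Raxhex is earned (Rule 3). With Zorfal and Raxhex, Xanond is earned (Rule 8). With Raxhex and Xanond, Umbhex is earned (Rule 2). With Raxhex and Xanond, Talmor is earned (Rule 6). With Xanond and Talmor, Hexesk is earned (Rule 4). With Umbhex and Raxhex, Falzan is earned (Rule 5). With Hexesk and Falzan, Nalond is earned (Rule 10). With Nalond and Umbhex, Lunelm is earned (Rule 9). [8 rule applications]
Raxhex needs fewer.

Raxhex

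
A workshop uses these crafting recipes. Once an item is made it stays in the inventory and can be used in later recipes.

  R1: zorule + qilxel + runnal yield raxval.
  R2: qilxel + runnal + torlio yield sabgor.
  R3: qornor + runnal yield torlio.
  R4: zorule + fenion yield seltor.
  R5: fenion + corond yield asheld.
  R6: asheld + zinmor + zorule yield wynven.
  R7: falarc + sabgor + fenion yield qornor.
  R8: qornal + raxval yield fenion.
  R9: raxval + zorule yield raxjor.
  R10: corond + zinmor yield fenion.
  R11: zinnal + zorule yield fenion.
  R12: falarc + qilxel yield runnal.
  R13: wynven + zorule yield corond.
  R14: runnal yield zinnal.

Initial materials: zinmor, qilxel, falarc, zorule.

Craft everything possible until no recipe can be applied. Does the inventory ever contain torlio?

No

torlio would need qornor and runnal (R3), but qornor is never obtained.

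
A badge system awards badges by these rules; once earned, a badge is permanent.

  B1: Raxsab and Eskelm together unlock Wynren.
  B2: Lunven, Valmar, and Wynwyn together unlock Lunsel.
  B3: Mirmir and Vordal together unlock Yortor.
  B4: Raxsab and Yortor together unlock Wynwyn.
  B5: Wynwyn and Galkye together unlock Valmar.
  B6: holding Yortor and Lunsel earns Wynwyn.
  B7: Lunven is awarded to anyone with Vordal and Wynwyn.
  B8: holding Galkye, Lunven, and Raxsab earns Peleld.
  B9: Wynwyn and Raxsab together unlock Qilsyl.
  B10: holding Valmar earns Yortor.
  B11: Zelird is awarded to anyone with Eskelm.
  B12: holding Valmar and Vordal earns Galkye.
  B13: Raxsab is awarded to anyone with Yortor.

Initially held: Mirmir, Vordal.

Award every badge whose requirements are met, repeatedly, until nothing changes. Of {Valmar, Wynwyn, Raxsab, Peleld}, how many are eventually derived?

With Mirmir and Vordal, Yortor is earned (B3).
With Yortor, Raxsab is earned (B13).
With Raxsab and Yortor, Wynwyn is earned (B4).
Valmar would need Wynwyn and Galkye (B5), but Galkye is never earned.
Wynwyn: reached.
Raxsab: reached.
Peleld would need Galkye, Lunven, and Raxsab (B8), but Galkye is never earned.
Reached: Wynwyn and Raxsab — 2 of the 4.

2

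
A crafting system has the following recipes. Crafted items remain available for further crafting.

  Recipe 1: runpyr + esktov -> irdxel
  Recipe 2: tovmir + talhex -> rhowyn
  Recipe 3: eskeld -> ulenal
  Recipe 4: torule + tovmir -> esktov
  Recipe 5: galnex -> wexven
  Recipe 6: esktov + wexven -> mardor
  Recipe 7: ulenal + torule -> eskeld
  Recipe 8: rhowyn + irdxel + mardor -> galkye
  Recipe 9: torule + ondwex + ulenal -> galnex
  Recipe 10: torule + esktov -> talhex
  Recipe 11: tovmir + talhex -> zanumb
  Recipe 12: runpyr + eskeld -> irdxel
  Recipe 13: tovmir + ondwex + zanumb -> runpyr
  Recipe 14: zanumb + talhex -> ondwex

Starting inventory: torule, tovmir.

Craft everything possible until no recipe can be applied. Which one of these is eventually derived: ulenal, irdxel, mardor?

torule + tovmir -> esktov (Recipe 4).
Using Recipe 10, torule and esktov make talhex.
Using Recipe 11, tovmir and talhex make zanumb.
Using Recipe 14, zanumb and talhex make ondwex.
tovmir + ondwex + zanumb -> runpyr (Recipe 13).
Using Recipe 1, runpyr and esktov make irdxel.
mardor would need esktov and wexven (Recipe 6), but wexven is never obtained. ulenal would need eskeld (Recipe 3), but eskeld is never obtained.

irdxel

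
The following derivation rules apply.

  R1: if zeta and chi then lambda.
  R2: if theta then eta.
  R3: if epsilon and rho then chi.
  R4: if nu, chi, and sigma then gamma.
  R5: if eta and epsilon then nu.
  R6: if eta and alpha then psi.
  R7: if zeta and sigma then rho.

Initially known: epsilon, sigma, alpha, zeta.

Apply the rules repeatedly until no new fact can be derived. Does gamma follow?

gamma would need nu, chi, and sigma (R4), but nu is never established.

No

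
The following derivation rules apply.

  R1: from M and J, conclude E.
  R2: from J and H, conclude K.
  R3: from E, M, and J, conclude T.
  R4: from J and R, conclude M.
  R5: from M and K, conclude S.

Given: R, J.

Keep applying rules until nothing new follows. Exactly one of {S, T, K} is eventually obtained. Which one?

T

From J and R, R4 gives M.
From M and J, R1 gives E.
E, M, and J hold, so T follows (R3).
S would need M and K (R5), but K is never established. K would need J and H (R2), but H is never established.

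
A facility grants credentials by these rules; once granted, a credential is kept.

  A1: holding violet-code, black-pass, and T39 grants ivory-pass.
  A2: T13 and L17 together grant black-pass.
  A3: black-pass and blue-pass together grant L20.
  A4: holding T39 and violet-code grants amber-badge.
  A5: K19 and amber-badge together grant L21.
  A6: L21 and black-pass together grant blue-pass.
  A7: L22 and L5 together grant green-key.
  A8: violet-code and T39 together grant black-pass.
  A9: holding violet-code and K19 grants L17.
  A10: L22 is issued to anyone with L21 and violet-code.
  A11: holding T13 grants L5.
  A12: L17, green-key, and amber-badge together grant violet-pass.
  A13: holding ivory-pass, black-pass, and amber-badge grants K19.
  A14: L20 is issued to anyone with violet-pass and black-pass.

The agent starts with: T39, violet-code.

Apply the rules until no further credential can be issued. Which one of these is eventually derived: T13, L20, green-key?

Holding T39 and violet-code grants amber-badge (A4).
Holding violet-code and T39 grants black-pass (A8).
Holding violet-code, black-pass, and T39 grants ivory-pass (A1).
Holding ivory-pass, black-pass, and amber-badge grants K19 (A13).
Holding K19 and amber-badge grants L21 (A5).
Holding L21 and black-pass grants blue-pass (A6).
Holding black-pass and blue-pass grants L20 (A3).
green-key would need L22 and L5 (A7), but L5 is never granted. No rule produces T13, and it is not given.

L20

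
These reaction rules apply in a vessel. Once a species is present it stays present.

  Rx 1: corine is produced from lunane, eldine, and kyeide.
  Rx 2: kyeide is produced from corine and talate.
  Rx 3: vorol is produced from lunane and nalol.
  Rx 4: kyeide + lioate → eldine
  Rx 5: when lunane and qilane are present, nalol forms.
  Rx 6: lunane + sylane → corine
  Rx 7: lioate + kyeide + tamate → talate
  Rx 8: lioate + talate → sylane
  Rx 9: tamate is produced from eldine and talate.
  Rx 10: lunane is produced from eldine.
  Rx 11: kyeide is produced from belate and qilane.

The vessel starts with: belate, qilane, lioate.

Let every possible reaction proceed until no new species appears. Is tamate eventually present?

No

tamate would need eldine and talate (Rx 9), but talate never forms.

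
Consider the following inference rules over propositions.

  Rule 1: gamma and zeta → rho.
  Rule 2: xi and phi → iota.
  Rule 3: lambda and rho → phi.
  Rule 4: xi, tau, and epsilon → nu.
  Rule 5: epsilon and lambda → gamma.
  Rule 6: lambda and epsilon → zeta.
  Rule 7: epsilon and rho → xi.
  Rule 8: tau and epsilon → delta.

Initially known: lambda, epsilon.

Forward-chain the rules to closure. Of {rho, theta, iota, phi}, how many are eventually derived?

From epsilon and lambda, Rule 5 gives gamma.
From lambda and epsilon, Rule 6 gives zeta.
gamma and zeta hold, so rho follows (Rule 1).
epsilon and rho hold, so xi follows (Rule 7).
From lambda and rho, Rule 3 gives phi.
xi and phi hold, so iota follows (Rule 2).
rho: reached.
No rule produces theta, and it is not given.
iota: reached.
phi: reached.
Reached: rho, iota, and phi — 3 of the 4.

3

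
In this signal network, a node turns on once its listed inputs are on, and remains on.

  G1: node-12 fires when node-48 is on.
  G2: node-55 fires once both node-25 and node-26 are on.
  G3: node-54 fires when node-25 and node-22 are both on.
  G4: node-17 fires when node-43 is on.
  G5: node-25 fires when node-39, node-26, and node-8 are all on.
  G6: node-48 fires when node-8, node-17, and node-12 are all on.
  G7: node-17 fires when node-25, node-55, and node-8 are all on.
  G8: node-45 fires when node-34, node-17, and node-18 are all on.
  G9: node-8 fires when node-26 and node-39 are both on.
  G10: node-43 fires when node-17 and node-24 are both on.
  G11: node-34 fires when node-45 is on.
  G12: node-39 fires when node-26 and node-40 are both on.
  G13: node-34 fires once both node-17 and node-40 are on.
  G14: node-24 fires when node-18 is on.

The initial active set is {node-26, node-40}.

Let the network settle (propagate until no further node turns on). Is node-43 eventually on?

No

node-43 would need node-17 and node-24 (G10), but node-24 never turns on.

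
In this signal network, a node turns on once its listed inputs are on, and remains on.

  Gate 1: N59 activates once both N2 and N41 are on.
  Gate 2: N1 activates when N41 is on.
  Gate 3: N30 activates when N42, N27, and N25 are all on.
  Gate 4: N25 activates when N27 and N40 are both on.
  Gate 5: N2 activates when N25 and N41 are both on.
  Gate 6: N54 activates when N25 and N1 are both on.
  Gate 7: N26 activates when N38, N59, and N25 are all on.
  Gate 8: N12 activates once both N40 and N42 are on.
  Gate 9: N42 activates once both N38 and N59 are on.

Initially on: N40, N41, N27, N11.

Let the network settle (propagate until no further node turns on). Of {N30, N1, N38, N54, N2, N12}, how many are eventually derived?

N41 is on, so N1 activates (Gate 2).
N27 and N40 are on, so N25 activates (Gate 4).
Gate 5: N25 and N41 on → N2 on.
Gate 6: N25 and N1 on → N54 on.
N30 would need N42, N27, and N25 (Gate 3), but N42 never turns on.
N1: reached.
No rule produces N38, and it is not given.
N54: reached.
N2: reached.
N12 would need N40 and N42 (Gate 8), but N42 never turns on.
Reached: N1, N54, and N2 — 3 of the 6.

3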